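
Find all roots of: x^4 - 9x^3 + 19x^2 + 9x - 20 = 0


Let p(x) = x^4 - 9x^3 + 19x^2 + 9x - 20. By the rational root theorem (leading coefficient 1), any rational root is an integer divisor of 20: try ±1, ±2, ... in turn.
Test x = 1: value = 0 ✓, so (x - 1) is a factor.
Synthetic division by (x - 1): bring down 1; 1(1) - 9 = -8; (-8)(1) + 19 = 11; 11(1) + 9 = 20; 20(1) - 20 = 0 → quotient x^3 - 8x^2 + 11x + 20, remainder 0.
Continue with the quotient x^3 - 8x^2 + 11x + 20 (candidates must divide 20; re-test x = 1 first in case it repeats).
Test x = 1: value = 24 ≠ 0.
Test x = -1: value = 0 ✓, so (x + 1) is a factor.
Synthetic division by (x + 1): bring down 1; 1(-1) - 8 = -9; (-9)(-1) + 11 = 20; 20(-1) + 20 = 0 → quotient x^2 - 9x + 20, remainder 0.
Solve the quadratic x^2 - 9x + 20 = 0: discriminant = (-9)^2 - 4(1)(20) = 81 - 80 = 1.
sqrt(1) = 1, so x = (9 ± 1)/2: x = 5 or x = 4.
Collecting all roots found:

x = -1, x = 1, x = 4, x = 5


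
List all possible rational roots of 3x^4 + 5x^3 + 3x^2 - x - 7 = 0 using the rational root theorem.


Rational root theorem: possible roots are ±p/q where:
  p divides the constant term (-7): p ∈ {1, 7}
  q divides the leading coefficient (3): q ∈ {1, 3}

All possible rational roots: -7, -7/3, -1, -1/3, 1/3, 1, 7/3, 7

-7, -7/3, -1, -1/3, 1/3, 1, 7/3, 7


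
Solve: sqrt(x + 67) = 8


Square both sides: x + 67 = 8^2 = 64
x = 64 - 67 = -3
x = -3
Check: sqrt(1*(-3) + 67) = sqrt(64) = 8 ✓

x = -3


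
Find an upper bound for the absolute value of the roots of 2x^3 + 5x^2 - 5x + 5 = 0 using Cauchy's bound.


Cauchy's bound: all roots r satisfy |r| <= 1 + max(|a_i/a_n|) for i = 0,...,n-1
where a_n is the leading coefficient.

Coefficients: [2, 5, -5, 5]
Leading coefficient a_n = 2
Ratios |a_i/a_n|: 5/2, 5/2, 5/2
Maximum ratio: 5/2
Cauchy's bound: |r| <= 1 + 5/2 = 7/2

Upper bound = 7/2


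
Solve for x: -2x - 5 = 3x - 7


Starting with: -2x - 5 = 3x - 7
Move all x terms to left: (-2 - 3)x = -7 + 5
Simplify: -5x = -2
Divide both sides by -5: x = 2/5

x = 2/5


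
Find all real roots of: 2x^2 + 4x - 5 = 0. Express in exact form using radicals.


Using the quadratic formula: x = (-b ± sqrt(b^2 - 4ac)) / (2a)
Here a = 2, b = 4, c = -5
Discriminant = b^2 - 4ac = 4^2 - 4(2)(-5) = 16 + 40 = 56
Since discriminant = 56 > 0, there are two real roots.
x = (-4 ± 2*sqrt(14)) / 4
Simplifying: x = (-2 ± sqrt(14)) / 2
Numerically: x ≈ 0.8708 or x ≈ -2.8708

x = (-2 + sqrt(14)) / 2 or x = (-2 - sqrt(14)) / 2


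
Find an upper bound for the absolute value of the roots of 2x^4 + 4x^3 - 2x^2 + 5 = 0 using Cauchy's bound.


Cauchy's bound: all roots r satisfy |r| <= 1 + max(|a_i/a_n|) for i = 0,...,n-1
where a_n is the leading coefficient.

Coefficients: [2, 4, -2, 0, 5]
Leading coefficient a_n = 2
Ratios |a_i/a_n|: 2, 1, 0, 5/2
Maximum ratio: 5/2
Cauchy's bound: |r| <= 1 + 5/2 = 7/2

Upper bound = 7/2


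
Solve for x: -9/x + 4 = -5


Subtract 4 from both sides: -9/x = -9
Multiply both sides by x: -9 = -9 * x
Divide by -9: x = 1

x = 1


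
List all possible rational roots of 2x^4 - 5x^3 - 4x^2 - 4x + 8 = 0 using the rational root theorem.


Rational root theorem: possible roots are ±p/q where:
  p divides the constant term (8): p ∈ {1, 2, 4, 8}
  q divides the leading coefficient (2): q ∈ {1, 2}

All possible rational roots: -8, -4, -2, -1, -1/2, 1/2, 1, 2, 4, 8

-8, -4, -2, -1, -1/2, 1/2, 1, 2, 4, 8


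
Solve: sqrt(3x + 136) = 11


Square both sides: 3x + 136 = 11^2 = 121
3x = 121 - 136 = -15
x = -5
Check: sqrt(3*(-5) + 136) = sqrt(121) = 11 ✓

x = -5


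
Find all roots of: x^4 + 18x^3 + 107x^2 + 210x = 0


The constant term is 0, so x = 0 is a root. Factor out x:
  x^3 + 18x^2 + 107x + 210 = 0
Let p(x) = x^3 + 18x^2 + 107x + 210. By the rational root theorem (leading coefficient 1), any rational root is an integer divisor of 210: try ±1, ±2, ... in turn.
Test x = 1: value = 336 ≠ 0.
Test x = -1: value = 120 ≠ 0.
Test x = 2: value = 504 ≠ 0.
Test x = -2: value = 60 ≠ 0.
Test x = 3: value = 720 ≠ 0.
Test x = -3: value = 24 ≠ 0.
Test x = 5: value = 1320 ≠ 0.
Test x = -5: value = 0 ✓, so (x + 5) is a factor.
Synthetic division by (x + 5): bring down 1; 1(-5) + 18 = 13; 13(-5) + 107 = 42; 42(-5) + 210 = 0 → quotient x^2 + 13x + 42, remainder 0.
Solve the quadratic x^2 + 13x + 42 = 0: discriminant = 13^2 - 4(1)(42) = 169 - 168 = 1.
sqrt(1) = 1, so x = (-13 ± 1)/2: x = -6 or x = -7.
Collecting all roots found:

x = -7, x = -6, x = -5, x = 0


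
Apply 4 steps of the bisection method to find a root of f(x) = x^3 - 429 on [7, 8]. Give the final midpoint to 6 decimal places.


f(x) = x^3 - 429
f(7) = -86 < 0
f(8) = 83 > 0

Step 1: midpoint = (7.000000 + 8.000000)/2 = 7.500000
  f(7.500000) = -7.125000
  f(mid) < 0, so root is in [7.500000, 8.000000]

Step 2: midpoint = (7.500000 + 8.000000)/2 = 7.750000
  f(7.750000) = 36.484375
  f(mid) > 0, so root is in [7.500000, 7.750000]

Step 3: midpoint = (7.500000 + 7.750000)/2 = 7.625000
  f(7.625000) = 14.322266
  f(mid) > 0, so root is in [7.500000, 7.625000]

Step 4: midpoint = (7.500000 + 7.625000)/2 = 7.562500
  f(7.562500) = 3.510010
  f(mid) > 0, so root is in [7.500000, 7.562500]

midpoint = 7.562500


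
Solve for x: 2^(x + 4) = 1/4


Express both sides with the same base.
1/4 = 2^(-2)
Since the bases match, equate exponents: x + 4 = -2
So x = -2 - (4) = -6

x = -6


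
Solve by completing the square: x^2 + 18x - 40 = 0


Start: x^2 + 18x - 40 = 0
Move constant: x^2 + 18x = 40
Half of 18 is 9, squared is 81
Add 81 to both sides: x^2 + 18x + 81 = 121
(x + 9)^2 = 121
x + 9 = ±11
x = -9 + 11 = 2 or x = -9 - 11 = -20

x = -20, x = 2


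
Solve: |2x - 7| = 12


An absolute value equation |expr| = 12 gives two cases:
Case 1: 2x - 7 = 12
  2x = 19, so x = 19/2
Case 2: 2x - 7 = -12
  2x = -5, so x = -5/2

x = -5/2, x = 19/2


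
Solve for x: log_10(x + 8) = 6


Convert to exponential form: x + 8 = 10^6 = 1000000
x = 1000000 - 8 = 999992
Check: log_10(999992 + 8) = log_10(1000000) = log_10(1000000) = 6 ✓

x = 999992


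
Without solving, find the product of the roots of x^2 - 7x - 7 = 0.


By Vieta's formulas for ax^2 + bx + c = 0:
  Sum of roots = -b/a
  Product of roots = c/a

Here a = 1, b = -7, c = -7
Sum = -(-7)/1 = 7
Product = -7/1 = -7

Product = -7


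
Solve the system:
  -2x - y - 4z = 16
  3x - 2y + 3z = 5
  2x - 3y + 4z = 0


Using Cramer's rule. Expand each determinant along the first row.
D  = (-2)*[(-2)*4 - 3*(-3)] - (-1)*[3*4 - 3*2] + (-4)*[3*(-3) - (-2)*2]
  = (-2)*(1) - (-1)*(6) + (-4)*(-5) = 24
Dx = 16*[(-2)*4 - 3*(-3)] - (-1)*[5*4 - 3*0] + (-4)*[5*(-3) - (-2)*0]
  = 16*(1) - (-1)*(20) + (-4)*(-15) = 96
Dy = (-2)*[5*4 - 3*0] - 16*[3*4 - 3*2] + (-4)*[3*0 - 5*2]
  = (-2)*(20) - 16*(6) + (-4)*(-10) = -96
Dz = (-2)*[(-2)*0 - 5*(-3)] - (-1)*[3*0 - 5*2] + 16*[3*(-3) - (-2)*2]
  = (-2)*(15) - (-1)*(-10) + 16*(-5) = -120
x = Dx/D = 96/24 = 4, y = Dy/D = -96/24 = -4, z = Dz/D = -120/24 = -5
Check eq1: (-2)(4) + (-1)(-4) + (-4)(-5) = 16 = 16 ✓
Check eq2: (3)(4) + (-2)(-4) + (3)(-5) = 5 = 5 ✓
Check eq3: (2)(4) + (-3)(-4) + (4)(-5) = 0 = 0 ✓

x = 4, y = -4, z = -5


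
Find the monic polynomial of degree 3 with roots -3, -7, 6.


A monic polynomial with roots -3, -7, 6 is:
p(x) = (x + 3)(x + 7)(x - 6)
After multiplying by (x + 3): x + 3
After multiplying by (x + 7): x^2 + 10x + 21
After multiplying by (x - 6): x^3 + 4x^2 - 39x - 126

x^3 + 4x^2 - 39x - 126


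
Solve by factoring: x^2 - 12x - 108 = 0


We need two numbers that multiply to -108 and add to -12.
Those numbers are 6 and -18 (since 6 * (-18) = -108 and 6 + (-18) = -12).
So x^2 - 12x - 108 = (x + 6)(x - 18) = 0
Setting each factor to zero: x = -6 or x = 18

x = -6, x = 18


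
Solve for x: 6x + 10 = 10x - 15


Starting with: 6x + 10 = 10x - 15
Move all x terms to left: (6 - 10)x = -15 - 10
Simplify: -4x = -25
Divide both sides by -4: x = 25/4

x = 25/4


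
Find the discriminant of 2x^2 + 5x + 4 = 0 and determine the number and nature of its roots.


For ax^2 + bx + c = 0, discriminant D = b^2 - 4ac
Here a = 2, b = 5, c = 4
D = (5)^2 - 4(2)(4) = 25 - 32 = -7

D = -7 < 0
The equation has no real roots (2 complex conjugate roots).

Discriminant = -7, no real roots (2 complex conjugate roots)


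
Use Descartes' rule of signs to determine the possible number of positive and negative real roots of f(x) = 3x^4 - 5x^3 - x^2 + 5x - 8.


Descartes' rule of signs:

For positive roots, count sign changes in f(x) = 3x^4 - 5x^3 - x^2 + 5x - 8:
Signs of coefficients: +, -, -, +, -
Number of sign changes: 3
Possible positive real roots: 3, 1

For negative roots, examine f(-x) = 3x^4 + 5x^3 - x^2 - 5x - 8:
Signs of coefficients: +, +, -, -, -
Number of sign changes: 1
Possible negative real roots: 1

Positive roots: 3 or 1; Negative roots: 1


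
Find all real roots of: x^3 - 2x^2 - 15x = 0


The constant term is 0, so x = 0 is a root. Factor out x:
  x(x^2 - 2x - 15) = 0
Solve the quadratic x^2 - 2x - 15 = 0: discriminant = (-2)^2 - 4(1)(-15) = 4 + 60 = 64.
sqrt(64) = 8, so x = (2 ± 8)/2: x = 5 or x = -3.

x = -3, x = 0, x = 5


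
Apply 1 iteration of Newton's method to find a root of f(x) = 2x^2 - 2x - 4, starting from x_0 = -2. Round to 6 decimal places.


Newton's method: x_(n+1) = x_n - f(x_n)/f'(x_n)
f(x) = 2x^2 - 2x - 4
f'(x) = 4x - 2

Iteration 1:
  f(-2.000000) = 8.000000
  f'(-2.000000) = -10.000000
  x_1 = -2.000000 - (8.000000)/(-10.000000) = -1.200000

x_1 = -1.200000


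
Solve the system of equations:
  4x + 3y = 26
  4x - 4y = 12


Using Cramer's rule:
Determinant D = (4)(-4) - (4)(3) = -16 - 12 = -28
Dx = (26)(-4) - (12)(3) = -104 - 36 = -140
Dy = (4)(12) - (4)(26) = 48 - 104 = -56
x = Dx/D = -140/-28 = 5
y = Dy/D = -56/-28 = 2

x = 5, y = 2


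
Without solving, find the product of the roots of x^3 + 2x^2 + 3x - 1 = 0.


By Vieta's formulas for x^3 + bx^2 + cx + d = 0:
  r1 + r2 + r3 = -b/a = -2
  r1*r2 + r1*r3 + r2*r3 = c/a = 3
  r1*r2*r3 = -d/a = 1


Product = 1


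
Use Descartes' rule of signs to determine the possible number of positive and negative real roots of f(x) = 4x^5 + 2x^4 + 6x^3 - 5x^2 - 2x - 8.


Descartes' rule of signs:

For positive roots, count sign changes in f(x) = 4x^5 + 2x^4 + 6x^3 - 5x^2 - 2x - 8:
Signs of coefficients: +, +, +, -, -, -
Number of sign changes: 1
Possible positive real roots: 1

For negative roots, examine f(-x) = -4x^5 + 2x^4 - 6x^3 - 5x^2 + 2x - 8:
Signs of coefficients: -, +, -, -, +, -
Number of sign changes: 4
Possible negative real roots: 4, 2, 0

Positive roots: 1; Negative roots: 4 or 2 or 0


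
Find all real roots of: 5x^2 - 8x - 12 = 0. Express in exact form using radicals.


Using the quadratic formula: x = (-b ± sqrt(b^2 - 4ac)) / (2a)
Here a = 5, b = -8, c = -12
Discriminant = b^2 - 4ac = (-8)^2 - 4(5)(-12) = 64 + 240 = 304
Since discriminant = 304 > 0, there are two real roots.
x = (8 ± 4*sqrt(19)) / 10
Simplifying: x = (4 ± 2*sqrt(19)) / 5
Numerically: x ≈ 2.5436 or x ≈ -0.9436

x = (4 + 2*sqrt(19)) / 5 or x = (4 - 2*sqrt(19)) / 5


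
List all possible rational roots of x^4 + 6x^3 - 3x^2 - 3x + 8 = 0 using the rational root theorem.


Rational root theorem: possible roots are ±p/q where:
  p divides the constant term (8): p ∈ {1, 2, 4, 8}
  q divides the leading coefficient (1): q ∈ {1}

All possible rational roots: -8, -4, -2, -1, 1, 2, 4, 8

-8, -4, -2, -1, 1, 2, 4, 8


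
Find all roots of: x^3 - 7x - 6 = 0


Let p(x) = x^3 - 7x - 6. By the rational root theorem (leading coefficient 1), any rational root is an integer divisor of 6: try ±1, ±2, ... in turn.
Test x = 1: value = -12 ≠ 0.
Test x = -1: value = 0 ✓, so (x + 1) is a factor.
Synthetic division by (x + 1): bring down 1; 1(-1) + 0 = -1; (-1)(-1) - 7 = -6; (-6)(-1) - 6 = 0 → quotient x^2 - x - 6, remainder 0.
Solve the quadratic x^2 - x - 6 = 0: discriminant = (-1)^2 - 4(1)(-6) = 1 + 24 = 25.
sqrt(25) = 5, so x = (1 ± 5)/2: x = 3 or x = -2.
Collecting all roots found:

x = -2, x = -1, x = 3


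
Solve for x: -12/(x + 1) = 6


Multiply both sides by (x + 1): -12 = 6(x + 1)
Distribute: -12 = 6x + 6
6x = -12 - 6 = -18
x = -3

x = -3


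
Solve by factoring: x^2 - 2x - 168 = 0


We need two numbers that multiply to -168 and add to -2.
Those numbers are -14 and 12 (since (-14) * 12 = -168 and (-14) + 12 = -2).
So x^2 - 2x - 168 = (x - 14)(x + 12) = 0
Setting each factor to zero: x = 14 or x = -12

x = -12, x = 14


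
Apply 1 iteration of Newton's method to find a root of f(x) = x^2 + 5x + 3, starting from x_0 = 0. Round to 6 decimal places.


Newton's method: x_(n+1) = x_n - f(x_n)/f'(x_n)
f(x) = x^2 + 5x + 3
f'(x) = 2x + 5

Iteration 1:
  f(0.000000) = 3.000000
  f'(0.000000) = 5.000000
  x_1 = 0.000000 - (3.000000)/(5.000000) = -0.600000

x_1 = -0.600000


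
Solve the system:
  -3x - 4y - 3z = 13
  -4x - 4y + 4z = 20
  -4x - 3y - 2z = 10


Using Cramer's rule. Expand each determinant along the first row.
D  = (-3)*[(-4)*(-2) - 4*(-3)] - (-4)*[(-4)*(-2) - 4*(-4)] + (-3)*[(-4)*(-3) - (-4)*(-4)]
  = (-3)*(20) - (-4)*(24) + (-3)*(-4) = 48
Dx = 13*[(-4)*(-2) - 4*(-3)] - (-4)*[20*(-2) - 4*10] + (-3)*[20*(-3) - (-4)*10]
  = 13*(20) - (-4)*(-80) + (-3)*(-20) = 0
Dy = (-3)*[20*(-2) - 4*10] - 13*[(-4)*(-2) - 4*(-4)] + (-3)*[(-4)*10 - 20*(-4)]
  = (-3)*(-80) - 13*(24) + (-3)*(40) = -192
Dz = (-3)*[(-4)*10 - 20*(-3)] - (-4)*[(-4)*10 - 20*(-4)] + 13*[(-4)*(-3) - (-4)*(-4)]
  = (-3)*(20) - (-4)*(40) + 13*(-4) = 48
x = Dx/D = 0/48 = 0, y = Dy/D = -192/48 = -4, z = Dz/D = 48/48 = 1
Check eq1: (-3)(0) + (-4)(-4) + (-3)(1) = 13 = 13 ✓
Check eq2: (-4)(0) + (-4)(-4) + (4)(1) = 20 = 20 ✓
Check eq3: (-4)(0) + (-3)(-4) + (-2)(1) = 10 = 10 ✓

x = 0, y = -4, z = 1


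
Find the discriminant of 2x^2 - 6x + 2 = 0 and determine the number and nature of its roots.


For ax^2 + bx + c = 0, discriminant D = b^2 - 4ac
Here a = 2, b = -6, c = 2
D = (-6)^2 - 4(2)(2) = 36 - 16 = 20

D = 20 > 0 but not a perfect square
The equation has 2 distinct real irrational roots.

Discriminant = 20, 2 distinct real irrational roots


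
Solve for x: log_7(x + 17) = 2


Convert to exponential form: x + 17 = 7^2 = 49
x = 49 - 17 = 32
Check: log_7(32 + 17) = log_7(49) = log_7(49) = 2 ✓

x = 32


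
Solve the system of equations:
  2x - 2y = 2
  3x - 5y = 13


Using Cramer's rule:
Determinant D = (2)(-5) - (3)(-2) = -10 + 6 = -4
Dx = (2)(-5) - (13)(-2) = -10 + 26 = 16
Dy = (2)(13) - (3)(2) = 26 - 6 = 20
x = Dx/D = 16/-4 = -4
y = Dy/D = 20/-4 = -5

x = -4, y = -5


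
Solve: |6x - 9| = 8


An absolute value equation |expr| = 8 gives two cases:
Case 1: 6x - 9 = 8
  6x = 17, so x = 17/6
Case 2: 6x - 9 = -8
  6x = 1, so x = 1/6

x = 1/6, x = 17/6


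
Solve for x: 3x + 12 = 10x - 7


Starting with: 3x + 12 = 10x - 7
Move all x terms to left: (3 - 10)x = -7 - 12
Simplify: -7x = -19
Divide both sides by -7: x = 19/7

x = 19/7


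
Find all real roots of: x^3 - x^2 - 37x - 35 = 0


Let p(x) = x^3 - x^2 - 37x - 35. By the rational root theorem (leading coefficient 1), any rational root is an integer divisor of 35: try ±1, ±2, ... in turn.
Test x = 1: value = -72 ≠ 0.
Test x = -1: value = 0 ✓, so (x + 1) is a factor.
Synthetic division by (x + 1): bring down 1; 1(-1) - 1 = -2; (-2)(-1) - 37 = -35; (-35)(-1) - 35 = 0 → quotient x^2 - 2x - 35, remainder 0.
Solve the quadratic x^2 - 2x - 35 = 0: discriminant = (-2)^2 - 4(1)(-35) = 4 + 140 = 144.
sqrt(144) = 12, so x = (2 ± 12)/2: x = 7 or x = -5.

x = -5, x = -1, x = 7


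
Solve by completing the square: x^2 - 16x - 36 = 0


Start: x^2 - 16x - 36 = 0
Move constant: x^2 - 16x = 36
Half of -16 is -8, squared is 64
Add 64 to both sides: x^2 - 16x + 64 = 100
(x - 8)^2 = 100
x - 8 = ±10
x = 8 + 10 = 18 or x = 8 - 10 = -2

x = -2, x = 18


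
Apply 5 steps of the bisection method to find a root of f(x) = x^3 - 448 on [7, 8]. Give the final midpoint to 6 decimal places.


f(x) = x^3 - 448
f(7) = -105 < 0
f(8) = 64 > 0

Step 1: midpoint = (7.000000 + 8.000000)/2 = 7.500000
  f(7.500000) = -26.125000
  f(mid) < 0, so root is in [7.500000, 8.000000]

Step 2: midpoint = (7.500000 + 8.000000)/2 = 7.750000
  f(7.750000) = 17.484375
  f(mid) > 0, so root is in [7.500000, 7.750000]

Step 3: midpoint = (7.500000 + 7.750000)/2 = 7.625000
  f(7.625000) = -4.677734
  f(mid) < 0, so root is in [7.625000, 7.750000]

Step 4: midpoint = (7.625000 + 7.750000)/2 = 7.687500
  f(7.687500) = 6.313232
  f(mid) > 0, so root is in [7.625000, 7.687500]

Step 5: midpoint = (7.625000 + 7.687500)/2 = 7.656250
  f(7.656250) = 0.795319
  f(mid) > 0, so root is in [7.625000, 7.656250]

midpoint = 7.656250


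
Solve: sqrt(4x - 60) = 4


Square both sides: 4x - 60 = 4^2 = 16
4x = 16 + 60 = 76
x = 19
Check: sqrt(4*19 - 60) = sqrt(16) = 4 ✓

x = 19


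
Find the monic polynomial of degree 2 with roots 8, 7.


A monic polynomial with roots 8, 7 is:
p(x) = (x - 8)(x - 7)
After multiplying by (x - 8): x - 8
After multiplying by (x - 7): x^2 - 15x + 56

x^2 - 15x + 56


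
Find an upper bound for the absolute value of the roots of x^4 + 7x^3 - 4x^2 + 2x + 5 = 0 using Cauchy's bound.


Cauchy's bound: all roots r satisfy |r| <= 1 + max(|a_i/a_n|) for i = 0,...,n-1
where a_n is the leading coefficient.

Coefficients: [1, 7, -4, 2, 5]
Leading coefficient a_n = 1
Ratios |a_i/a_n|: 7, 4, 2, 5
Maximum ratio: 7
Cauchy's bound: |r| <= 1 + 7 = 8

Upper bound = 8


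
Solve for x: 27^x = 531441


Express both sides with the same base.
531441 = 27^4
Since the bases match: x = 4

x = 4


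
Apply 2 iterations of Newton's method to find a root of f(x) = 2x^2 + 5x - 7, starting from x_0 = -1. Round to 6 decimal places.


Newton's method: x_(n+1) = x_n - f(x_n)/f'(x_n)
f(x) = 2x^2 + 5x - 7
f'(x) = 4x + 5

Iteration 1:
  f(-1.000000) = -10.000000
  f'(-1.000000) = 1.000000
  x_1 = -1.000000 - (-10.000000)/(1.000000) = 9.000000

Iteration 2:
  f(9.000000) = 200.000000
  f'(9.000000) = 41.000000
  x_2 = 9.000000 - (200.000000)/(41.000000) = 4.121951

x_2 = 4.121951


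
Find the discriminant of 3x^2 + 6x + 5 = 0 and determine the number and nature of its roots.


For ax^2 + bx + c = 0, discriminant D = b^2 - 4ac
Here a = 3, b = 6, c = 5
D = (6)^2 - 4(3)(5) = 36 - 60 = -24

D = -24 < 0
The equation has no real roots (2 complex conjugate roots).

Discriminant = -24, no real roots (2 complex conjugate roots)


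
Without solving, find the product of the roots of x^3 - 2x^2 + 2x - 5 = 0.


By Vieta's formulas for x^3 + bx^2 + cx + d = 0:
  r1 + r2 + r3 = -b/a = 2
  r1*r2 + r1*r3 + r2*r3 = c/a = 2
  r1*r2*r3 = -d/a = 5


Product = 5


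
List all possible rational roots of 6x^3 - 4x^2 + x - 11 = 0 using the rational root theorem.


Rational root theorem: possible roots are ±p/q where:
  p divides the constant term (-11): p ∈ {1, 11}
  q divides the leading coefficient (6): q ∈ {1, 2, 3, 6}

All possible rational roots: -11, -11/2, -11/3, -11/6, -1, -1/2, -1/3, -1/6, 1/6, 1/3, 1/2, 1, 11/6, 11/3, 11/2, 11

-11, -11/2, -11/3, -11/6, -1, -1/2, -1/3, -1/6, 1/6, 1/3, 1/2, 1, 11/6, 11/3, 11/2, 11


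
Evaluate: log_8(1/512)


We need the exponent such that 8^? = 1/512
8^(-3) = 1/8^3 = 1/512
Therefore log_8(1/512) = -3

-3


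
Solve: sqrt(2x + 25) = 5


Square both sides: 2x + 25 = 5^2 = 25
2x = 25 - 25 = 0
x = 0
Check: sqrt(2*0 + 25) = sqrt(25) = 5 ✓

x = 0


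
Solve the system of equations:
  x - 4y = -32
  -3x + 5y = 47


Using Cramer's rule:
Determinant D = (1)(5) - (-3)(-4) = 5 - 12 = -7
Dx = (-32)(5) - (47)(-4) = -160 + 188 = 28
Dy = (1)(47) - (-3)(-32) = 47 - 96 = -49
x = Dx/D = 28/-7 = -4
y = Dy/D = -49/-7 = 7

x = -4, y = 7


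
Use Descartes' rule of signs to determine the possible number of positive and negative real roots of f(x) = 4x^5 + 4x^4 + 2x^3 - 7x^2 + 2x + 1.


Descartes' rule of signs:

For positive roots, count sign changes in f(x) = 4x^5 + 4x^4 + 2x^3 - 7x^2 + 2x + 1:
Signs of coefficients: +, +, +, -, +, +
Number of sign changes: 2
Possible positive real roots: 2, 0

For negative roots, examine f(-x) = -4x^5 + 4x^4 - 2x^3 - 7x^2 - 2x + 1:
Signs of coefficients: -, +, -, -, -, +
Number of sign changes: 3
Possible negative real roots: 3, 1

Positive roots: 2 or 0; Negative roots: 3 or 1


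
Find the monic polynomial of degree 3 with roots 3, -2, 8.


A monic polynomial with roots 3, -2, 8 is:
p(x) = (x - 3)(x + 2)(x - 8)
After multiplying by (x - 3): x - 3
After multiplying by (x + 2): x^2 - x - 6
After multiplying by (x - 8): x^3 - 9x^2 + 2x + 48

x^3 - 9x^2 + 2x + 48


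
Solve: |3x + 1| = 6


An absolute value equation |expr| = 6 gives two cases:
Case 1: 3x + 1 = 6
  3x = 5, so x = 5/3
Case 2: 3x + 1 = -6
  3x = -7, so x = -7/3

x = -7/3, x = 5/3


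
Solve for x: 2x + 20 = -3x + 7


Starting with: 2x + 20 = -3x + 7
Move all x terms to left: (2 + 3)x = 7 - 20
Simplify: 5x = -13
Divide both sides by 5: x = -13/5

x = -13/5


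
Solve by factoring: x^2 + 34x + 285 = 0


We need two numbers that multiply to 285 and add to 34.
Those numbers are 19 and 15 (since 19 * 15 = 285 and 19 + 15 = 34).
So x^2 + 34x + 285 = (x + 19)(x + 15) = 0
Setting each factor to zero: x = -19 or x = -15

x = -19, x = -15


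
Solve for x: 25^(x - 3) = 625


Express both sides with the same base.
625 = 25^2
Since the bases match, equate exponents: x - 3 = 2
So x = 2 - (-3) = 5

x = 5


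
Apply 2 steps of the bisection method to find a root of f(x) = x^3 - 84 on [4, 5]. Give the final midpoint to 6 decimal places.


f(x) = x^3 - 84
f(4) = -20 < 0
f(5) = 41 > 0

Step 1: midpoint = (4.000000 + 5.000000)/2 = 4.500000
  f(4.500000) = 7.125000
  f(mid) > 0, so root is in [4.000000, 4.500000]

Step 2: midpoint = (4.000000 + 4.500000)/2 = 4.250000
  f(4.250000) = -7.234375
  f(mid) < 0, so root is in [4.250000, 4.500000]

midpoint = 4.250000


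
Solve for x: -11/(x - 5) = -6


Multiply both sides by (x - 5): -11 = -6(x - 5)
Distribute: -11 = -6x + 30
-6x = -11 - 30 = -41
x = 41/6

x = 41/6


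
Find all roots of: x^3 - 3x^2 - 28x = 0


The constant term is 0, so x = 0 is a root. Factor out x:
  x^2 - 3x - 28 = 0
Solve the quadratic x^2 - 3x - 28 = 0: discriminant = (-3)^2 - 4(1)(-28) = 9 + 112 = 121.
sqrt(121) = 11, so x = (3 ± 11)/2: x = 7 or x = -4.
Collecting all roots found:

x = -4, x = 0, x = 7


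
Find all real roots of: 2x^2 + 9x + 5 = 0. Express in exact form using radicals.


Using the quadratic formula: x = (-b ± sqrt(b^2 - 4ac)) / (2a)
Here a = 2, b = 9, c = 5
Discriminant = b^2 - 4ac = 9^2 - 4(2)(5) = 81 - 40 = 41
Since discriminant = 41 > 0, there are two real roots.
x = (-9 ± sqrt(41)) / 4
Numerically: x ≈ -0.6492 or x ≈ -3.8508

x = (-9 + sqrt(41)) / 4 or x = (-9 - sqrt(41)) / 4


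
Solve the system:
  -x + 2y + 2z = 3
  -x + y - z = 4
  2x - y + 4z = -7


Using Cramer's rule. Expand each determinant along the first row.
D  = (-1)*[1*4 - (-1)*(-1)] - 2*[(-1)*4 - (-1)*2] + 2*[(-1)*(-1) - 1*2]
  = (-1)*(3) - 2*(-2) + 2*(-1) = -1
Dx = 3*[1*4 - (-1)*(-1)] - 2*[4*4 - (-1)*(-7)] + 2*[4*(-1) - 1*(-7)]
  = 3*(3) - 2*(9) + 2*(3) = -3
Dy = (-1)*[4*4 - (-1)*(-7)] - 3*[(-1)*4 - (-1)*2] + 2*[(-1)*(-7) - 4*2]
  = (-1)*(9) - 3*(-2) + 2*(-1) = -5
Dz = (-1)*[1*(-7) - 4*(-1)] - 2*[(-1)*(-7) - 4*2] + 3*[(-1)*(-1) - 1*2]
  = (-1)*(-3) - 2*(-1) + 3*(-1) = 2
x = Dx/D = -3/-1 = 3, y = Dy/D = -5/-1 = 5, z = Dz/D = 2/-1 = -2
Check eq1: (-1)(3) + (2)(5) + (2)(-2) = 3 = 3 ✓
Check eq2: (-1)(3) + (1)(5) + (-1)(-2) = 4 = 4 ✓
Check eq3: (2)(3) + (-1)(5) + (4)(-2) = -7 = -7 ✓

x = 3, y = 5, z = -2


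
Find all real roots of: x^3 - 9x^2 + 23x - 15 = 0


Let p(x) = x^3 - 9x^2 + 23x - 15. By the rational root theorem (leading coefficient 1), any rational root is an integer divisor of 15: try ±1, ±2, ... in turn.
Test x = 1: value = 0 ✓, so (x - 1) is a factor.
Synthetic division by (x - 1): bring down 1; 1(1) - 9 = -8; (-8)(1) + 23 = 15; 15(1) - 15 = 0 → quotient x^2 - 8x + 15, remainder 0.
Solve the quadratic x^2 - 8x + 15 = 0: discriminant = (-8)^2 - 4(1)(15) = 64 - 60 = 4.
sqrt(4) = 2, so x = (8 ± 2)/2: x = 5 or x = 3.

x = 1, x = 3, x = 5


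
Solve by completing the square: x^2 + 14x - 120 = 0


Start: x^2 + 14x - 120 = 0
Move constant: x^2 + 14x = 120
Half of 14 is 7, squared is 49
Add 49 to both sides: x^2 + 14x + 49 = 169
(x + 7)^2 = 169
x + 7 = ±13
x = -7 + 13 = 6 or x = -7 - 13 = -20

x = -20, x = 6


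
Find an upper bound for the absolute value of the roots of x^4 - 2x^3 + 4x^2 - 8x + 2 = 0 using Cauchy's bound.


Cauchy's bound: all roots r satisfy |r| <= 1 + max(|a_i/a_n|) for i = 0,...,n-1
where a_n is the leading coefficient.

Coefficients: [1, -2, 4, -8, 2]
Leading coefficient a_n = 1
Ratios |a_i/a_n|: 2, 4, 8, 2
Maximum ratio: 8
Cauchy's bound: |r| <= 1 + 8 = 9

Upper bound = 9


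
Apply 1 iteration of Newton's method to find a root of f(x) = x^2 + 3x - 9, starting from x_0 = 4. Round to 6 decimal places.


Newton's method: x_(n+1) = x_n - f(x_n)/f'(x_n)
f(x) = x^2 + 3x - 9
f'(x) = 2x + 3

Iteration 1:
  f(4.000000) = 19.000000
  f'(4.000000) = 11.000000
  x_1 = 4.000000 - (19.000000)/(11.000000) = 2.272727

x_1 = 2.272727


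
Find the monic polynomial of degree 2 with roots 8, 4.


A monic polynomial with roots 8, 4 is:
p(x) = (x - 8)(x - 4)
After multiplying by (x - 8): x - 8
After multiplying by (x - 4): x^2 - 12x + 32

x^2 - 12x + 32


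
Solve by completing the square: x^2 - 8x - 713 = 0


Start: x^2 - 8x - 713 = 0
Move constant: x^2 - 8x = 713
Half of -8 is -4, squared is 16
Add 16 to both sides: x^2 - 8x + 16 = 729
(x - 4)^2 = 729
x - 4 = ±27
x = 4 + 27 = 31 or x = 4 - 27 = -23

x = -23, x = 31


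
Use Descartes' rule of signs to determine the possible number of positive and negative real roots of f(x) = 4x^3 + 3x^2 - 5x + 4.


Descartes' rule of signs:

For positive roots, count sign changes in f(x) = 4x^3 + 3x^2 - 5x + 4:
Signs of coefficients: +, +, -, +
Number of sign changes: 2
Possible positive real roots: 2, 0

For negative roots, examine f(-x) = -4x^3 + 3x^2 + 5x + 4:
Signs of coefficients: -, +, +, +
Number of sign changes: 1
Possible negative real roots: 1

Positive roots: 2 or 0; Negative roots: 1


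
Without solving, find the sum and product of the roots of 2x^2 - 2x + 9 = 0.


By Vieta's formulas for ax^2 + bx + c = 0:
  Sum of roots = -b/a
  Product of roots = c/a

Here a = 2, b = -2, c = 9
Sum = -(-2)/2 = 1
Product = 9/2 = 9/2

Sum = 1, Product = 9/2


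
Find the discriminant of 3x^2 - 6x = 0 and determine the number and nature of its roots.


For ax^2 + bx + c = 0, discriminant D = b^2 - 4ac
Here a = 3, b = -6, c = 0
D = (-6)^2 - 4(3)(0) = 36 - 0 = 36

D = 36 > 0 and is a perfect square (sqrt = 6)
The equation has 2 distinct real rational roots.

Discriminant = 36, 2 distinct real rational roots


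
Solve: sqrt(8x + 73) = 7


Square both sides: 8x + 73 = 7^2 = 49
8x = 49 - 73 = -24
x = -3
Check: sqrt(8*(-3) + 73) = sqrt(49) = 7 ✓

x = -3


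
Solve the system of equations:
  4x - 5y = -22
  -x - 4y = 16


Using Cramer's rule:
Determinant D = (4)(-4) - (-1)(-5) = -16 - 5 = -21
Dx = (-22)(-4) - (16)(-5) = 88 + 80 = 168
Dy = (4)(16) - (-1)(-22) = 64 - 22 = 42
x = Dx/D = 168/-21 = -8
y = Dy/D = 42/-21 = -2

x = -8, y = -2


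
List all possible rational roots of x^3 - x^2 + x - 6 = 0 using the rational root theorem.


Rational root theorem: possible roots are ±p/q where:
  p divides the constant term (-6): p ∈ {1, 2, 3, 6}
  q divides the leading coefficient (1): q ∈ {1}

All possible rational roots: -6, -3, -2, -1, 1, 2, 3, 6

-6, -3, -2, -1, 1, 2, 3, 6


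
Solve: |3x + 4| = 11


An absolute value equation |expr| = 11 gives two cases:
Case 1: 3x + 4 = 11
  3x = 7, so x = 7/3
Case 2: 3x + 4 = -11
  3x = -15, so x = -5

x = -5, x = 7/3


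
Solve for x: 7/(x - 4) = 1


Multiply both sides by (x - 4): 7 = 1(x - 4)
Distribute: 7 = x - 4
x = 7 + 4 = 11
x = 11

x = 11


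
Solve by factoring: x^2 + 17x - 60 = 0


We need two numbers that multiply to -60 and add to 17.
Those numbers are 20 and -3 (since 20 * (-3) = -60 and 20 + (-3) = 17).
So x^2 + 17x - 60 = (x + 20)(x - 3) = 0
Setting each factor to zero: x = -20 or x = 3

x = -20, x = 3


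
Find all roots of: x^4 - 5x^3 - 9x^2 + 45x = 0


The constant term is 0, so x = 0 is a root. Factor out x:
  x^3 - 5x^2 - 9x + 45 = 0
Let p(x) = x^3 - 5x^2 - 9x + 45. By the rational root theorem (leading coefficient 1), any rational root is an integer divisor of 45: try ±1, ±2, ... in turn.
Test x = 1: value = 32 ≠ 0.
Test x = -1: value = 48 ≠ 0.
Test x = 3: value = 0 ✓, so (x - 3) is a factor.
Synthetic division by (x - 3): bring down 1; 1(3) - 5 = -2; (-2)(3) - 9 = -15; (-15)(3) + 45 = 0 → quotient x^2 - 2x - 15, remainder 0.
Solve the quadratic x^2 - 2x - 15 = 0: discriminant = (-2)^2 - 4(1)(-15) = 4 + 60 = 64.
sqrt(64) = 8, so x = (2 ± 8)/2: x = 5 or x = -3.
Collecting all roots found:

x = -3, x = 0, x = 3, x = 5


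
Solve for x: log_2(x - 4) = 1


Convert to exponential form: x - 4 = 2^1 = 2
x = 2 + 4 = 6
Check: log_2(6 - 4) = log_2(2) = log_2(2) = 1 ✓

x = 6


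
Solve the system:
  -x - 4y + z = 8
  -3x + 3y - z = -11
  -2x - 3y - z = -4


Using Cramer's rule. Expand each determinant along the first row.
D  = (-1)*[3*(-1) - (-1)*(-3)] - (-4)*[(-3)*(-1) - (-1)*(-2)] + 1*[(-3)*(-3) - 3*(-2)]
  = (-1)*(-6) - (-4)*(1) + 1*(15) = 25
Dx = 8*[3*(-1) - (-1)*(-3)] - (-4)*[(-11)*(-1) - (-1)*(-4)] + 1*[(-11)*(-3) - 3*(-4)]
  = 8*(-6) - (-4)*(7) + 1*(45) = 25
Dy = (-1)*[(-11)*(-1) - (-1)*(-4)] - 8*[(-3)*(-1) - (-1)*(-2)] + 1*[(-3)*(-4) - (-11)*(-2)]
  = (-1)*(7) - 8*(1) + 1*(-10) = -25
Dz = (-1)*[3*(-4) - (-11)*(-3)] - (-4)*[(-3)*(-4) - (-11)*(-2)] + 8*[(-3)*(-3) - 3*(-2)]
  = (-1)*(-45) - (-4)*(-10) + 8*(15) = 125
x = Dx/D = 25/25 = 1, y = Dy/D = -25/25 = -1, z = Dz/D = 125/25 = 5
Check eq1: (-1)(1) + (-4)(-1) + (1)(5) = 8 = 8 ✓
Check eq2: (-3)(1) + (3)(-1) + (-1)(5) = -11 = -11 ✓
Check eq3: (-2)(1) + (-3)(-1) + (-1)(5) = -4 = -4 ✓

x = 1, y = -1, z = 5


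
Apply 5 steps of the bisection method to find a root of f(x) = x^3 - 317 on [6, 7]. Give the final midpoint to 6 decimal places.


f(x) = x^3 - 317
f(6) = -101 < 0
f(7) = 26 > 0

Step 1: midpoint = (6.000000 + 7.000000)/2 = 6.500000
  f(6.500000) = -42.375000
  f(mid) < 0, so root is in [6.500000, 7.000000]

Step 2: midpoint = (6.500000 + 7.000000)/2 = 6.750000
  f(6.750000) = -9.453125
  f(mid) < 0, so root is in [6.750000, 7.000000]

Step 3: midpoint = (6.750000 + 7.000000)/2 = 6.875000
  f(6.875000) = 7.951172
  f(mid) > 0, so root is in [6.750000, 6.875000]

Step 4: midpoint = (6.750000 + 6.875000)/2 = 6.812500
  f(6.812500) = -0.830811
  f(mid) < 0, so root is in [6.812500, 6.875000]

Step 5: midpoint = (6.812500 + 6.875000)/2 = 6.843750
  f(6.843750) = 3.540131
  f(mid) > 0, so root is in [6.812500, 6.843750]

midpoint = 6.843750


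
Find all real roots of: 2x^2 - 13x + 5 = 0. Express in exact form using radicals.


Using the quadratic formula: x = (-b ± sqrt(b^2 - 4ac)) / (2a)
Here a = 2, b = -13, c = 5
Discriminant = b^2 - 4ac = (-13)^2 - 4(2)(5) = 169 - 40 = 129
Since discriminant = 129 > 0, there are two real roots.
x = (13 ± sqrt(129)) / 4
Numerically: x ≈ 6.0895 or x ≈ 0.4105

x = (13 + sqrt(129)) / 4 or x = (13 - sqrt(129)) / 4


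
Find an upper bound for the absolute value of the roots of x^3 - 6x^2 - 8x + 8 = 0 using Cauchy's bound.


Cauchy's bound: all roots r satisfy |r| <= 1 + max(|a_i/a_n|) for i = 0,...,n-1
where a_n is the leading coefficient.

Coefficients: [1, -6, -8, 8]
Leading coefficient a_n = 1
Ratios |a_i/a_n|: 6, 8, 8
Maximum ratio: 8
Cauchy's bound: |r| <= 1 + 8 = 9

Upper bound = 9


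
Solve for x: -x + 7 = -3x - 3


Starting with: -x + 7 = -3x - 3
Move all x terms to left: (-1 + 3)x = -3 - 7
Simplify: 2x = -10
Divide both sides by 2: x = -5

x = -5


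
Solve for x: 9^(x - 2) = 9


Express both sides with the same base.
9 = 9^1
Since the bases match, equate exponents: x - 2 = 1
So x = 1 - (-2) = 3

x = 3


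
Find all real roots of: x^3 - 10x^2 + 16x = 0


The constant term is 0, so x = 0 is a root. Factor out x:
  x(x^2 - 10x + 16) = 0
Solve the quadratic x^2 - 10x + 16 = 0: discriminant = (-10)^2 - 4(1)(16) = 100 - 64 = 36.
sqrt(36) = 6, so x = (10 ± 6)/2: x = 8 or x = 2.

x = 0, x = 2, x = 8


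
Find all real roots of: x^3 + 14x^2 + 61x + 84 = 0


Let p(x) = x^3 + 14x^2 + 61x + 84. By the rational root theorem (leading coefficient 1), any rational root is an integer divisor of 84: try ±1, ±2, ... in turn.
Test x = 1: value = 160 ≠ 0.
Test x = -1: value = 36 ≠ 0.
Test x = 2: value = 270 ≠ 0.
Test x = -2: value = 10 ≠ 0.
Test x = 3: value = 420 ≠ 0.
Test x = -3: value = 0 ✓, so (x + 3) is a factor.
Synthetic division by (x + 3): bring down 1; 1(-3) + 14 = 11; 11(-3) + 61 = 28; 28(-3) + 84 = 0 → quotient x^2 + 11x + 28, remainder 0.
Solve the quadratic x^2 + 11x + 28 = 0: discriminant = 11^2 - 4(1)(28) = 121 - 112 = 9.
sqrt(9) = 3, so x = (-11 ± 3)/2: x = -4 or x = -7.

x = -7, x = -4, x = -3


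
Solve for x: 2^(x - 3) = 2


Express both sides with the same base.
2 = 2^1
Since the bases match, equate exponents: x - 3 = 1
So x = 1 - (-3) = 4

x = 4


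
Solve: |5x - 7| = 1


An absolute value equation |expr| = 1 gives two cases:
Case 1: 5x - 7 = 1
  5x = 8, so x = 8/5
Case 2: 5x - 7 = -1
  5x = 6, so x = 6/5

x = 6/5, x = 8/5


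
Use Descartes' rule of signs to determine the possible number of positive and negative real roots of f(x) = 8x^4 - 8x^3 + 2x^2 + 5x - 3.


Descartes' rule of signs:

For positive roots, count sign changes in f(x) = 8x^4 - 8x^3 + 2x^2 + 5x - 3:
Signs of coefficients: +, -, +, +, -
Number of sign changes: 3
Possible positive real roots: 3, 1

For negative roots, examine f(-x) = 8x^4 + 8x^3 + 2x^2 - 5x - 3:
Signs of coefficients: +, +, +, -, -
Number of sign changes: 1
Possible negative real roots: 1

Positive roots: 3 or 1; Negative roots: 1


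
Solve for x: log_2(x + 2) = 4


Convert to exponential form: x + 2 = 2^4 = 16
x = 16 - 2 = 14
Check: log_2(14 + 2) = log_2(16) = log_2(16) = 4 ✓

x = 14


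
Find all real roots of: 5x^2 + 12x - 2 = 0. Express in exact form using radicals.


Using the quadratic formula: x = (-b ± sqrt(b^2 - 4ac)) / (2a)
Here a = 5, b = 12, c = -2
Discriminant = b^2 - 4ac = 12^2 - 4(5)(-2) = 144 + 40 = 184
Since discriminant = 184 > 0, there are two real roots.
x = (-12 ± 2*sqrt(46)) / 10
Simplifying: x = (-6 ± sqrt(46)) / 5
Numerically: x ≈ 0.1565 or x ≈ -2.5565

x = (-6 + sqrt(46)) / 5 or x = (-6 - sqrt(46)) / 5


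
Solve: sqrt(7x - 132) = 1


Square both sides: 7x - 132 = 1^2 = 1
7x = 1 + 132 = 133
x = 19
Check: sqrt(7*19 - 132) = sqrt(1) = 1 ✓

x = 19


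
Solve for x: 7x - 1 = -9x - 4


Starting with: 7x - 1 = -9x - 4
Move all x terms to left: (7 + 9)x = -4 + 1
Simplify: 16x = -3
Divide both sides by 16: x = -3/16

x = -3/16


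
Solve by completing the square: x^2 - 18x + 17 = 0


Start: x^2 - 18x + 17 = 0
Move constant: x^2 - 18x = -17
Half of -18 is -9, squared is 81
Add 81 to both sides: x^2 - 18x + 81 = 64
(x - 9)^2 = 64
x - 9 = ±8
x = 9 + 8 = 17 or x = 9 - 8 = 1

x = 1, x = 17


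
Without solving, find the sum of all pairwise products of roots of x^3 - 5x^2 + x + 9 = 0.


By Vieta's formulas for x^3 + bx^2 + cx + d = 0:
  r1 + r2 + r3 = -b/a = 5
  r1*r2 + r1*r3 + r2*r3 = c/a = 1
  r1*r2*r3 = -d/a = -9


Sum of pairwise products = 1


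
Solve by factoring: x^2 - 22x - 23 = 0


We need two numbers that multiply to -23 and add to -22.
Those numbers are -23 and 1 (since (-23) * 1 = -23 and (-23) + 1 = -22).
So x^2 - 22x - 23 = (x - 23)(x + 1) = 0
Setting each factor to zero: x = 23 or x = -1

x = -1, x = 23


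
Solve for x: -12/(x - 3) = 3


Multiply both sides by (x - 3): -12 = 3(x - 3)
Distribute: -12 = 3x - 9
3x = -12 + 9 = -3
x = -1

x = -1


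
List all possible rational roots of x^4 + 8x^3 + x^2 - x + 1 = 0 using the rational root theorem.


Rational root theorem: possible roots are ±p/q where:
  p divides the constant term (1): p ∈ {1}
  q divides the leading coefficient (1): q ∈ {1}

All possible rational roots: -1, 1

-1, 1


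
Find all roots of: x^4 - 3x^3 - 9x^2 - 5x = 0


The constant term is 0, so x = 0 is a root. Factor out x:
  x^3 - 3x^2 - 9x - 5 = 0
Let p(x) = x^3 - 3x^2 - 9x - 5. By the rational root theorem (leading coefficient 1), any rational root is an integer divisor of 5: try ±1, ±2, ... in turn.
Test x = 1: value = -16 ≠ 0.
Test x = -1: value = 0 ✓, so (x + 1) is a factor.
Synthetic division by (x + 1): bring down 1; 1(-1) - 3 = -4; (-4)(-1) - 9 = -5; (-5)(-1) - 5 = 0 → quotient x^2 - 4x - 5, remainder 0.
Solve the quadratic x^2 - 4x - 5 = 0: discriminant = (-4)^2 - 4(1)(-5) = 16 + 20 = 36.
sqrt(36) = 6, so x = (4 ± 6)/2: x = 5 or x = -1.
Collecting all roots found:

x = -1 (multiplicity 2), x = 0, x = 5


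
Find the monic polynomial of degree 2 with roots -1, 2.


A monic polynomial with roots -1, 2 is:
p(x) = (x + 1)(x - 2)
After multiplying by (x + 1): x + 1
After multiplying by (x - 2): x^2 - x - 2

x^2 - x - 2


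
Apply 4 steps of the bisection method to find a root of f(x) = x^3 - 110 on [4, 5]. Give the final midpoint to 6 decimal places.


f(x) = x^3 - 110
f(4) = -46 < 0
f(5) = 15 > 0

Step 1: midpoint = (4.000000 + 5.000000)/2 = 4.500000
  f(4.500000) = -18.875000
  f(mid) < 0, so root is in [4.500000, 5.000000]

Step 2: midpoint = (4.500000 + 5.000000)/2 = 4.750000
  f(4.750000) = -2.828125
  f(mid) < 0, so root is in [4.750000, 5.000000]

Step 3: midpoint = (4.750000 + 5.000000)/2 = 4.875000
  f(4.875000) = 5.857422
  f(mid) > 0, so root is in [4.750000, 4.875000]

Step 4: midpoint = (4.750000 + 4.875000)/2 = 4.812500
  f(4.812500) = 1.458252
  f(mid) > 0, so root is in [4.750000, 4.812500]

midpoint = 4.812500


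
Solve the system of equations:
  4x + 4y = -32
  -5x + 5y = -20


Using Cramer's rule:
Determinant D = (4)(5) - (-5)(4) = 20 + 20 = 40
Dx = (-32)(5) - (-20)(4) = -160 + 80 = -80
Dy = (4)(-20) - (-5)(-32) = -80 - 160 = -240
x = Dx/D = -80/40 = -2
y = Dy/D = -240/40 = -6

x = -2, y = -6


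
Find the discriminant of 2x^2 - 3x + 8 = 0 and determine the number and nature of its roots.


For ax^2 + bx + c = 0, discriminant D = b^2 - 4ac
Here a = 2, b = -3, c = 8
D = (-3)^2 - 4(2)(8) = 9 - 64 = -55

D = -55 < 0
The equation has no real roots (2 complex conjugate roots).

Discriminant = -55, no real roots (2 complex conjugate roots)


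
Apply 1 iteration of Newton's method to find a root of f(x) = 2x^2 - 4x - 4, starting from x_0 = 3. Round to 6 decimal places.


Newton's method: x_(n+1) = x_n - f(x_n)/f'(x_n)
f(x) = 2x^2 - 4x - 4
f'(x) = 4x - 4

Iteration 1:
  f(3.000000) = 2.000000
  f'(3.000000) = 8.000000
  x_1 = 3.000000 - (2.000000)/(8.000000) = 2.750000

x_1 = 2.750000


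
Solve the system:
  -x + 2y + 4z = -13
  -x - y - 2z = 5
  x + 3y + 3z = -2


Using Cramer's rule. Expand each determinant along the first row.
D  = (-1)*[(-1)*3 - (-2)*3] - 2*[(-1)*3 - (-2)*1] + 4*[(-1)*3 - (-1)*1]
  = (-1)*(3) - 2*(-1) + 4*(-2) = -9
Dx = (-13)*[(-1)*3 - (-2)*3] - 2*[5*3 - (-2)*(-2)] + 4*[5*3 - (-1)*(-2)]
  = (-13)*(3) - 2*(11) + 4*(13) = -9
Dy = (-1)*[5*3 - (-2)*(-2)] - (-13)*[(-1)*3 - (-2)*1] + 4*[(-1)*(-2) - 5*1]
  = (-1)*(11) - (-13)*(-1) + 4*(-3) = -36
Dz = (-1)*[(-1)*(-2) - 5*3] - 2*[(-1)*(-2) - 5*1] + (-13)*[(-1)*3 - (-1)*1]
  = (-1)*(-13) - 2*(-3) + (-13)*(-2) = 45
x = Dx/D = -9/-9 = 1, y = Dy/D = -36/-9 = 4, z = Dz/D = 45/-9 = -5
Check eq1: (-1)(1) + (2)(4) + (4)(-5) = -13 = -13 ✓
Check eq2: (-1)(1) + (-1)(4) + (-2)(-5) = 5 = 5 ✓
Check eq3: (1)(1) + (3)(4) + (3)(-5) = -2 = -2 ✓

x = 1, y = 4, z = -5


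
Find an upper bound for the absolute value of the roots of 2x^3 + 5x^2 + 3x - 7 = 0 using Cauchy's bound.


Cauchy's bound: all roots r satisfy |r| <= 1 + max(|a_i/a_n|) for i = 0,...,n-1
where a_n is the leading coefficient.

Coefficients: [2, 5, 3, -7]
Leading coefficient a_n = 2
Ratios |a_i/a_n|: 5/2, 3/2, 7/2
Maximum ratio: 7/2
Cauchy's bound: |r| <= 1 + 7/2 = 9/2

Upper bound = 9/2
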